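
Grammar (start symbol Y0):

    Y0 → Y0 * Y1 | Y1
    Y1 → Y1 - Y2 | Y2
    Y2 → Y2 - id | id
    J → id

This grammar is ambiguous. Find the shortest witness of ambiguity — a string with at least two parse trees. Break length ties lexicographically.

length 1: no string has ≥2 trees
length 3: id - id has 2 parse trees

Two derivations of id - id:
  Y0 ⇒ Y1 ⇒ Y1 - Y2 ⇒ Y2 - Y2 ⇒ id - Y2 ⇒ id - id
  Y0 ⇒ Y1 ⇒ Y2 ⇒ Y2 - id ⇒ id - id

id - id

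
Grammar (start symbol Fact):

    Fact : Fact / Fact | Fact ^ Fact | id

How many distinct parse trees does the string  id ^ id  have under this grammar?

Parse trees for id ^ id:
  [Fact [Fact id] ^ [Fact id]]

1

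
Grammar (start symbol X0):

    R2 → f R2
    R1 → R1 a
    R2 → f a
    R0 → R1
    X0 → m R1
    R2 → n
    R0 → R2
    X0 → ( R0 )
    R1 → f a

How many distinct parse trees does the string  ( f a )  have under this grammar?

Parse trees for ( f a ):
  [X0 ( [R0 [R1 f a]] )]
  [X0 ( [R0 [R2 f a]] )]

2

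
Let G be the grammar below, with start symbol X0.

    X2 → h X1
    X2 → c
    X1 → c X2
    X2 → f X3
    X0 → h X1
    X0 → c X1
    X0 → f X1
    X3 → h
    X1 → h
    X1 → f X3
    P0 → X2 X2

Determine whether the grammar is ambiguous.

Unambiguous

(P0 is unreachable from X0, so its rules don't affect L(X0).) The reachable rules are right-linear with at most one rule per (nonterminal, next-terminal) pair. Each input token forces the next rule, so parsing is deterministic.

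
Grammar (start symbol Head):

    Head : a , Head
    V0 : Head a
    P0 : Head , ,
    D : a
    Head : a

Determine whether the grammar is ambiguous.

(D, V0, P0 are unreachable from Head, so their rules don't affect L(Head).) Right-recursive list with a separator: after each atom, whether the separator follows determines the rule. One parse per string.

Unambiguous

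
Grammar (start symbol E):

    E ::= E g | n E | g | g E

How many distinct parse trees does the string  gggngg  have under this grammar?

6

Parse trees for gggngg:
  [E [E g [E g [E g [E n [E g]]]]] g]
  [E g [E [E g [E g [E n [E g]]]] g]]
  [E g [E g [E [E g [E n [E g]]] g]]]
  [E g [E g [E g [E [E n [E g]] g]]]]
  [E g [E g [E g [E n [E [E g] g]]]]]
  [E g [E g [E g [E n [E g [E g]]]]]]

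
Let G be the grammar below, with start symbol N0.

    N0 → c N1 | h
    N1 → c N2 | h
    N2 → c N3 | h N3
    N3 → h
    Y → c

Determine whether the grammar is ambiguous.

Unambiguous

Only N0, N1, N2, N3 are reachable from N0; ignoring the rest: The reachable rules are right-linear with at most one rule per (nonterminal, next-terminal) pair. Each input token forces the next rule, so parsing is deterministic.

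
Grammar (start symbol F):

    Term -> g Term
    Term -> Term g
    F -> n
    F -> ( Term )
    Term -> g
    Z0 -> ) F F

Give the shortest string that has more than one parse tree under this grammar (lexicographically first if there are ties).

length 1: no string has ≥2 trees
length 3: no string has ≥2 trees
length 4: ( g g ) has 2 parse trees

Two derivations of ( g g ):
  F ⇒ ( Term ) ⇒ ( g Term ) ⇒ ( g g )
  F ⇒ ( Term ) ⇒ ( Term g ) ⇒ ( g g )

( g g )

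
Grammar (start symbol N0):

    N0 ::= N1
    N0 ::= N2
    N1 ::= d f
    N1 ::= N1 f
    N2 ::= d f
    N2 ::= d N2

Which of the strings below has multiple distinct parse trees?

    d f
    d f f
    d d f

d f

d f: 2 trees
d f f: 1 tree
d d f: 1 tree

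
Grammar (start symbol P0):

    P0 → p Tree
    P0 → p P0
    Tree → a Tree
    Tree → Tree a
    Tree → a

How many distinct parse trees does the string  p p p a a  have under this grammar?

Parse trees for p p p a a:
  [P0 p [P0 p [P0 p [Tree a [Tree a]]]]]
  [P0 p [P0 p [P0 p [Tree [Tree a] a]]]]

2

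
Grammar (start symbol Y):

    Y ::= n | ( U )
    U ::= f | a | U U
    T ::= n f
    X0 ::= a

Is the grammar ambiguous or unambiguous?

Ambiguous

Witness: ( a a a )

Derivation 1: Y ⇒ ( U ) ⇒ ( U U ) ⇒ ( a U ) ⇒ ( a U U ) ⇒ ( a a U ) ⇒ ( a a a )
Derivation 2: Y ⇒ ( U ) ⇒ ( U U ) ⇒ ( U U U ) ⇒ ( a U U ) ⇒ ( a a U ) ⇒ ( a a a )

Two distinct leftmost derivations for the same string.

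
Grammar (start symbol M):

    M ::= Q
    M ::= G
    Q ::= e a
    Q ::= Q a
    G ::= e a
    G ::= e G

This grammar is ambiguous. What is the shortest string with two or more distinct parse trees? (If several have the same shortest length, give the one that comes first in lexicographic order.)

e a

length 2: e a has 2 parse trees

Two derivations of e a:
  M ⇒ Q ⇒ e a
  M ⇒ G ⇒ e a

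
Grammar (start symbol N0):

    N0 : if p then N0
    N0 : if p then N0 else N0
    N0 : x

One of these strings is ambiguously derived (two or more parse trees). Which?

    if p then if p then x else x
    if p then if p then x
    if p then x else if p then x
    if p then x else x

if p then if p then x else x

if p then if p then x else x: 2 trees
if p then if p then x: 1 tree
if p then x else if p then x: 1 tree
if p then x else x: 1 tree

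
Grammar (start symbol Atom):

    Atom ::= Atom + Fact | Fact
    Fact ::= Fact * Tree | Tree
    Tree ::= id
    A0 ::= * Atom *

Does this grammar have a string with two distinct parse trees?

Only Atom, Fact, Tree are reachable from Atom; ignoring the rest: Atom → Atom + Fact | Fact  ;  Fact → Fact * Tree | Tree  — a left-associative chain with Tree at the bottom. Each string factors uniquely by precedence.

Unambiguous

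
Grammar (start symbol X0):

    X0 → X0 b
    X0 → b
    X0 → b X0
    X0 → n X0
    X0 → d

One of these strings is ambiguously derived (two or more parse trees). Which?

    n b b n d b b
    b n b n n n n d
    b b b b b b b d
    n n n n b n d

n b b n d b b: 15 trees
b n b n n n n d: 1 tree
b b b b b b b d: 1 tree
n n n n b n d: 1 tree

n b b n d b b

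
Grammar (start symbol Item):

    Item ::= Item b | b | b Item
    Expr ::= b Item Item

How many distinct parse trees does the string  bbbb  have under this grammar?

8

Parse trees for bbbb:
  [Item [Item [Item [Item b] b] b] b]
  [Item [Item [Item b [Item b]] b] b]
  [Item [Item b [Item [Item b] b]] b]
  [Item [Item b [Item b [Item b]]] b]
  [Item b [Item [Item [Item b] b] b]]
  [Item b [Item [Item b [Item b]] b]]
  [Item b [Item b [Item [Item b] b]]]
  [Item b [Item b [Item b [Item b]]]]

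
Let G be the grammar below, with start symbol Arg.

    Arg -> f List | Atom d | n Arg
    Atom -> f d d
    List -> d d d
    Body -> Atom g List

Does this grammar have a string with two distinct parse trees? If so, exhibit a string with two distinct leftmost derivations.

Witness: f d d d

Derivation 1: Arg ⇒ f List ⇒ f d d d
Derivation 2: Arg ⇒ Atom d ⇒ f d d d

Two distinct leftmost derivations for the same string.

Ambiguous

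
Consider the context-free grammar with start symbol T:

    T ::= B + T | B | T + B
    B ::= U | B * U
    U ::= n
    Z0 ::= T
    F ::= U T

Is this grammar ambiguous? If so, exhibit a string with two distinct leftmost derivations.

Witness: n + n

Derivation 1: T ⇒ B + T ⇒ U + T ⇒ n + T ⇒ n + B ⇒ n + U ⇒ n + n
Derivation 2: T ⇒ T + B ⇒ B + B ⇒ U + B ⇒ n + B ⇒ n + U ⇒ n + n

Two distinct leftmost derivations for the same string.

Ambiguous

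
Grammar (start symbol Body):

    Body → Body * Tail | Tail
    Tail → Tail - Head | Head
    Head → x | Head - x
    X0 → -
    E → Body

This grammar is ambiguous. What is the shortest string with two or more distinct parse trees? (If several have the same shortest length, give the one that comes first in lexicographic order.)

length 1: no string has ≥2 trees
length 3: x - x has 2 parse trees

Two derivations of x - x:
  Body ⇒ Tail ⇒ Tail - Head ⇒ Head - Head ⇒ x - Head ⇒ x - x
  Body ⇒ Tail ⇒ Head ⇒ Head - x ⇒ x - x

x - x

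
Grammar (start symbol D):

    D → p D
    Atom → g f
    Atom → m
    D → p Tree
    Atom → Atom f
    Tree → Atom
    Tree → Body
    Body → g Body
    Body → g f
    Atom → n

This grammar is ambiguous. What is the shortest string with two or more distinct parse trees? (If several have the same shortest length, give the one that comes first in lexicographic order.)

p g f

length 2: no string has ≥2 trees
length 3: p g f has 2 parse trees

Two derivations of p g f:
  D ⇒ p Tree ⇒ p Atom ⇒ p g f
  D ⇒ p Tree ⇒ p Body ⇒ p g f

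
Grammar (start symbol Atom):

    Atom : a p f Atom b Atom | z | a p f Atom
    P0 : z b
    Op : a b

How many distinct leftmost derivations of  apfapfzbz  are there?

Parse trees for apfapfzbz:
  [Atom a p f [Atom a p f [Atom z]] b [Atom z]]
  [Atom a p f [Atom a p f [Atom z] b [Atom z]]]

2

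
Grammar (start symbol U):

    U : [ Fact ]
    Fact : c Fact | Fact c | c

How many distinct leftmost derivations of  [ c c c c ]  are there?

8

Parse trees for [ c c c c ]:
  [U [ [Fact c [Fact c [Fact c [Fact c]]]] ]]
  [U [ [Fact c [Fact c [Fact [Fact c] c]]] ]]
  [U [ [Fact c [Fact [Fact c [Fact c]] c]] ]]
  [U [ [Fact c [Fact [Fact [Fact c] c] c]] ]]
  [U [ [Fact [Fact c [Fact c [Fact c]]] c] ]]
  [U [ [Fact [Fact c [Fact [Fact c] c]] c] ]]
  [U [ [Fact [Fact [Fact c [Fact c]] c] c] ]]
  [U [ [Fact [Fact [Fact [Fact c] c] c] c] ]]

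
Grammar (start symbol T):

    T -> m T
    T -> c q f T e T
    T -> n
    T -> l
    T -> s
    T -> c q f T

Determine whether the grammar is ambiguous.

Witness: c q f c q f l e l

Derivation 1: T ⇒ c q f T e T ⇒ c q f c q f T e T ⇒ c q f c q f l e T ⇒ c q f c q f l e l
Derivation 2: T ⇒ c q f T ⇒ c q f c q f T e T ⇒ c q f c q f l e T ⇒ c q f c q f l e l

Two distinct leftmost derivations for the same string.

Ambiguous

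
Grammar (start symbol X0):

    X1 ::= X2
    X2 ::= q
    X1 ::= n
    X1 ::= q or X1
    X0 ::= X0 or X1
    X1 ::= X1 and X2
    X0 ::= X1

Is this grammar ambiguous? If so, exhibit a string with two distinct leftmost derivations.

Witness: q or n

Derivation 1: X0 ⇒ X0 or X1 ⇒ X1 or X1 ⇒ X2 or X1 ⇒ q or X1 ⇒ q or n
Derivation 2: X0 ⇒ X1 ⇒ q or X1 ⇒ q or n

Two distinct leftmost derivations for the same string.

Ambiguous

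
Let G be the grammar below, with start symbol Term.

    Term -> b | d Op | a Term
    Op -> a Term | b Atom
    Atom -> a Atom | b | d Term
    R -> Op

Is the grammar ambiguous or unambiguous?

Only Term, Op, Atom are reachable from Term; ignoring the rest: Each reachable nonterminal has at most one production per leading terminal, and all productions are right-linear; the derivation is determined token-by-token.

Unambiguous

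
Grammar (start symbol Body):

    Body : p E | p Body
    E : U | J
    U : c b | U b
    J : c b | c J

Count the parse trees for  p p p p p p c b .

Parse trees for p p p p p p c b:
  [Body p [Body p [Body p [Body p [Body p [Body p [E [U c b]]]]]]]]
  [Body p [Body p [Body p [Body p [Body p [Body p [E [J c b]]]]]]]]

2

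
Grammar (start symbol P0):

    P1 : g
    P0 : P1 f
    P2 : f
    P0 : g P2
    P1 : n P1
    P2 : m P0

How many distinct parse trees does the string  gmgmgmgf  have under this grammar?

2

Parse trees for gmgmgmgf:
  [P0 g [P2 m [P0 g [P2 m [P0 g [P2 m [P0 [P1 g] f]]]]]]]
  [P0 g [P2 m [P0 g [P2 m [P0 g [P2 m [P0 g [P2 f]]]]]]]]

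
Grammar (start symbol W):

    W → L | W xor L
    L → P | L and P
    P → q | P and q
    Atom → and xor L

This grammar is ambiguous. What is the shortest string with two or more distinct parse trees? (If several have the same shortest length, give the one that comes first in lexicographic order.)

q and q

length 1: no string has ≥2 trees
length 3: q and q has 2 parse trees

Two derivations of q and q:
  W ⇒ L ⇒ P ⇒ P and q ⇒ q and q
  W ⇒ L ⇒ L and P ⇒ P and P ⇒ q and P ⇒ q and q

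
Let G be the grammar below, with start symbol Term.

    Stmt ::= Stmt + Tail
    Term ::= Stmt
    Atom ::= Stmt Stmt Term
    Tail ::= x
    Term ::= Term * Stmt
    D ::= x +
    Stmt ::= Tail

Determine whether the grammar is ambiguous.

Unambiguous

Only Term, Stmt, Tail are reachable from Term; ignoring the rest: The grammar is stratified — Term handles '*' (left-recursive), Stmt handles '+', Tail atoms. Each operator has a fixed associativity and precedence level, so every string has one parse.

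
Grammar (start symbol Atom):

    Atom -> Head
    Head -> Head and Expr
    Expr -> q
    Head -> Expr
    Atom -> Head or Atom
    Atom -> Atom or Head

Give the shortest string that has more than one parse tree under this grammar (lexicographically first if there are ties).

q or q

length 1: no string has ≥2 trees
length 3: q or q has 2 parse trees

Two derivations of q or q:
  Atom ⇒ Head or Atom ⇒ Expr or Atom ⇒ q or Atom ⇒ q or Head ⇒ q or Expr ⇒ q or q
  Atom ⇒ Atom or Head ⇒ Head or Head ⇒ Expr or Head ⇒ q or Head ⇒ q or Expr ⇒ q or q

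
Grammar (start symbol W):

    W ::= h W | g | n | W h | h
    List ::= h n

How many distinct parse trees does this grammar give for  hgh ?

Parse trees for hgh:
  [W h [W [W g] h]]
  [W [W h [W g]] h]

2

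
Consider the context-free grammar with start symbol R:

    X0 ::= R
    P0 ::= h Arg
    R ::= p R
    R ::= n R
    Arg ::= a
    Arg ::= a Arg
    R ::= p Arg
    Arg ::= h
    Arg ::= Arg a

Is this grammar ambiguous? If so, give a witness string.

Ambiguous

Witness: p a a

Derivation 1: R ⇒ p Arg ⇒ p a Arg ⇒ p a a
Derivation 2: R ⇒ p Arg ⇒ p Arg a ⇒ p a a

Two distinct leftmost derivations for the same string.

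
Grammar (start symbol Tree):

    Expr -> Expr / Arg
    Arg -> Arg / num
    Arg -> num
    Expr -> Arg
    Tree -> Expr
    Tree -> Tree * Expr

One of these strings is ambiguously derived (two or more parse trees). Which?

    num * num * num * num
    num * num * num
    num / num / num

num / num / num

num * num * num * num: 1 tree
num * num * num: 1 tree
num / num / num: 4 trees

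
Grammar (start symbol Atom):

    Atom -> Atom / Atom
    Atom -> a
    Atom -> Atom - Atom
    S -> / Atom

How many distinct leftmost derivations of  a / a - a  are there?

Parse trees for a / a - a:
  [Atom [Atom a] / [Atom [Atom a] - [Atom a]]]
  [Atom [Atom [Atom a] / [Atom a]] - [Atom a]]

2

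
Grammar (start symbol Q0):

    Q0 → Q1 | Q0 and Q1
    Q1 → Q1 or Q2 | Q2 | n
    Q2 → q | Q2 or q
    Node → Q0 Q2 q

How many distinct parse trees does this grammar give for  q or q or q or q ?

8

Parse trees for q or q or q or q:
  [Q0 [Q1 [Q1 [Q2 q]] or [Q2 [Q2 [Q2 q] or q] or q]]]
  [Q0 [Q1 [Q1 [Q1 [Q2 q]] or [Q2 q]] or [Q2 [Q2 q] or q]]]
  [Q0 [Q1 [Q1 [Q2 [Q2 q] or q]] or [Q2 [Q2 q] or q]]]
  [Q0 [Q1 [Q1 [Q1 [Q2 q]] or [Q2 [Q2 q] or q]] or [Q2 q]]]
  [Q0 [Q1 [Q1 [Q1 [Q1 [Q2 q]] or [Q2 q]] or [Q2 q]] or [Q2 q]]]
  [Q0 [Q1 [Q1 [Q1 [Q2 [Q2 q] or q]] or [Q2 q]] or [Q2 q]]]
  [Q0 [Q1 [Q1 [Q2 [Q2 [Q2 q] or q] or q]] or [Q2 q]]]
  [Q0 [Q1 [Q2 [Q2 [Q2 [Q2 q] or q] or q] or q]]]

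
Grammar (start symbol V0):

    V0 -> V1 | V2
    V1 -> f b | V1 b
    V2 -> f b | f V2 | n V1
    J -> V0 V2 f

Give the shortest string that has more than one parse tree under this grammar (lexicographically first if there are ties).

length 2: f b has 2 parse trees

Two derivations of f b:
  V0 ⇒ V1 ⇒ f b
  V0 ⇒ V2 ⇒ f b

f b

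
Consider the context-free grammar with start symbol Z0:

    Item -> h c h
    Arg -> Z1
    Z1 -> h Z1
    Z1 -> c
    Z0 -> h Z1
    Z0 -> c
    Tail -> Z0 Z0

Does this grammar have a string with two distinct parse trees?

Unambiguous

Only Z0, Z1 are reachable from Z0; ignoring the rest: Restricted to the reachable nonterminals, every rule has the form A → t or A → t B, and no two rules for the same A share a first terminal. The grammar encodes a DFA — one run per string.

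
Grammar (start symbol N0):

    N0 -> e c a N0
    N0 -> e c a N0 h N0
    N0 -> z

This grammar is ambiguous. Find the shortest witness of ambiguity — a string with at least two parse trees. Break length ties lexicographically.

e c a e c a z h z

length 1: no string has ≥2 trees
length 4: no string has ≥2 trees
length 6: no string has ≥2 trees
length 7: no string has ≥2 trees
length 9: e c a e c a z h z has 2 parse trees

Two derivations of e c a e c a z h z:
  N0 ⇒ e c a N0 ⇒ e c a e c a N0 h N0 ⇒ e c a e c a z h N0 ⇒ e c a e c a z h z
  N0 ⇒ e c a N0 h N0 ⇒ e c a e c a N0 h N0 ⇒ e c a e c a z h N0 ⇒ e c a e c a z h z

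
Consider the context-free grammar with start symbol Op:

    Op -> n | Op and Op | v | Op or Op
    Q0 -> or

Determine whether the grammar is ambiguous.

Ambiguous

Witness: n and n and n

Derivation 1: Op ⇒ Op and Op ⇒ n and Op ⇒ n and Op and Op ⇒ n and n and Op ⇒ n and n and n
Derivation 2: Op ⇒ Op and Op ⇒ Op and Op and Op ⇒ n and Op and Op ⇒ n and n and Op ⇒ n and n and n

Two distinct leftmost derivations for the same string.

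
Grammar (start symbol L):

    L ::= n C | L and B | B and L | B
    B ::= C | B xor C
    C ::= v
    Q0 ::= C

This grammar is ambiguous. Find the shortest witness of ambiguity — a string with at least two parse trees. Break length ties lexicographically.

v and v

length 1: no string has ≥2 trees
length 2: no string has ≥2 trees
length 3: v and v has 2 parse trees

Two derivations of v and v:
  L ⇒ L and B ⇒ B and B ⇒ C and B ⇒ v and B ⇒ v and C ⇒ v and v
  L ⇒ B and L ⇒ C and L ⇒ v and L ⇒ v and B ⇒ v and C ⇒ v and v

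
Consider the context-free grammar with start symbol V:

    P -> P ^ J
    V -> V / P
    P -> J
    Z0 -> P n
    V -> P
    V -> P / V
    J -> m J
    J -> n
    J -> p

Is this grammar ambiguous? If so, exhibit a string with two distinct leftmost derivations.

Witness: n / n

Derivation 1: V ⇒ V / P ⇒ P / P ⇒ J / P ⇒ n / P ⇒ n / J ⇒ n / n
Derivation 2: V ⇒ P / V ⇒ J / V ⇒ n / V ⇒ n / P ⇒ n / J ⇒ n / n

Two distinct leftmost derivations for the same string.

Ambiguous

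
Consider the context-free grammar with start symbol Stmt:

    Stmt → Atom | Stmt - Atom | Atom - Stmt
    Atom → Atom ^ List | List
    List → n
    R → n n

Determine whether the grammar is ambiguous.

Ambiguous

Witness: n - n

Derivation 1: Stmt ⇒ Stmt - Atom ⇒ Atom - Atom ⇒ List - Atom ⇒ n - Atom ⇒ n - List ⇒ n - n
Derivation 2: Stmt ⇒ Atom - Stmt ⇒ List - Stmt ⇒ n - Stmt ⇒ n - Atom ⇒ n - List ⇒ n - n

Two distinct leftmost derivations for the same string.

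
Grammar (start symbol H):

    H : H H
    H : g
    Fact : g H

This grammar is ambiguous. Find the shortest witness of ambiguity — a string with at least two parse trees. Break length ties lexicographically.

length 1: no string has ≥2 trees
length 2: no string has ≥2 trees
length 3: g g g has 2 parse trees

Two derivations of g g g:
  H ⇒ H H ⇒ H H H ⇒ g H H ⇒ g g H ⇒ g g g
  H ⇒ H H ⇒ g H ⇒ g H H ⇒ g g H ⇒ g g g

g g g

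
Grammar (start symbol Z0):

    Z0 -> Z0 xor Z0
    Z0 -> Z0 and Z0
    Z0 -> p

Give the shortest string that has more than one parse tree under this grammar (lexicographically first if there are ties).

length 1: no string has ≥2 trees
length 3: no string has ≥2 trees
length 5: p and p and p has 2 parse trees

Two derivations of p and p and p:
  Z0 ⇒ Z0 and Z0 ⇒ Z0 and Z0 and Z0 ⇒ p and Z0 and Z0 ⇒ p and p and Z0 ⇒ p and p and p
  Z0 ⇒ Z0 and Z0 ⇒ p and Z0 ⇒ p and Z0 and Z0 ⇒ p and p and Z0 ⇒ p and p and p

p and p and p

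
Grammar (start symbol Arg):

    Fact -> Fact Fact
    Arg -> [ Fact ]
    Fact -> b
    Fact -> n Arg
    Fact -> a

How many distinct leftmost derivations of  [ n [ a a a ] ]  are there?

2

Parse trees for [ n [ a a a ] ]:
  [Arg [ [Fact n [Arg [ [Fact [Fact a] [Fact [Fact a] [Fact a]]] ]]] ]]
  [Arg [ [Fact n [Arg [ [Fact [Fact [Fact a] [Fact a]] [Fact a]] ]]] ]]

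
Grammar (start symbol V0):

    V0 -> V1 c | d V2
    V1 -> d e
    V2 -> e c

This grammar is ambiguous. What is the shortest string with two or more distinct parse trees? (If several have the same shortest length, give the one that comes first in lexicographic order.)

d e c

length 3: d e c has 2 parse trees

Two derivations of d e c:
  V0 ⇒ V1 c ⇒ d e c
  V0 ⇒ d V2 ⇒ d e c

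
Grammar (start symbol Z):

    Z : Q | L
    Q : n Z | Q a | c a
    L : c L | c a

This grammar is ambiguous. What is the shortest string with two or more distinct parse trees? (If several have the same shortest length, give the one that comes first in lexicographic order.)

c a

length 2: c a has 2 parse trees

Two derivations of c a:
  Z ⇒ Q ⇒ c a
  Z ⇒ L ⇒ c a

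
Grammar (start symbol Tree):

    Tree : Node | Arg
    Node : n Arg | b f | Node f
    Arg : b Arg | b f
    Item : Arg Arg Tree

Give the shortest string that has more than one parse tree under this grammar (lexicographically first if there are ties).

b f

length 2: b f has 2 parse trees

Two derivations of b f:
  Tree ⇒ Node ⇒ b f
  Tree ⇒ Arg ⇒ b f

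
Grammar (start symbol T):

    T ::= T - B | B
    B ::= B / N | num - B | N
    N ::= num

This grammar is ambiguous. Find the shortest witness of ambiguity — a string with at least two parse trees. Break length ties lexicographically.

num - num

length 1: no string has ≥2 trees
length 3: num - num has 2 parse trees

Two derivations of num - num:
  T ⇒ T - B ⇒ B - B ⇒ N - B ⇒ num - B ⇒ num - N ⇒ num - num
  T ⇒ B ⇒ num - B ⇒ num - N ⇒ num - num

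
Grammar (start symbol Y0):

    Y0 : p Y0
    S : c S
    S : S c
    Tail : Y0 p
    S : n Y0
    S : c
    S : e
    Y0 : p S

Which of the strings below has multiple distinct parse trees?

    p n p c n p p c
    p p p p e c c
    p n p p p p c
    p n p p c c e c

p n p c n p p c: 1 tree
p p p p e c c: 1 tree
p n p p p p c: 1 tree
p n p p c c e c: 4 trees

p n p p c c e c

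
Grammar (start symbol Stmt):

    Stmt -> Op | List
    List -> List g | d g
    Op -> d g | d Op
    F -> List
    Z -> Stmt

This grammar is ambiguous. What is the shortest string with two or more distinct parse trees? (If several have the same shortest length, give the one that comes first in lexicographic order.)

length 2: d g has 2 parse trees

Two derivations of d g:
  Stmt ⇒ Op ⇒ d g
  Stmt ⇒ List ⇒ d g

d g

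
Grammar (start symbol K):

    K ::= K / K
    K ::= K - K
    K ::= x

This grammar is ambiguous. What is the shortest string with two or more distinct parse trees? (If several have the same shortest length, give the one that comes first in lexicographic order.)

x - x - x

length 1: no string has ≥2 trees
length 3: no string has ≥2 trees
length 5: x - x - x has 2 parse trees

Two derivations of x - x - x:
  K ⇒ K - K ⇒ K - K - K ⇒ x - K - K ⇒ x - x - K ⇒ x - x - x
  K ⇒ K - K ⇒ x - K ⇒ x - K - K ⇒ x - x - K ⇒ x - x - x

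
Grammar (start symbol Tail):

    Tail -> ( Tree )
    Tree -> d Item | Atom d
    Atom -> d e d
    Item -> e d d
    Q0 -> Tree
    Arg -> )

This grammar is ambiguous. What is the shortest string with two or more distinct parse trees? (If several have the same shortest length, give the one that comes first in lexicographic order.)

length 6: ( d e d d ) has 2 parse trees

Two derivations of ( d e d d ):
  Tail ⇒ ( Tree ) ⇒ ( d Item ) ⇒ ( d e d d )
  Tail ⇒ ( Tree ) ⇒ ( Atom d ) ⇒ ( d e d d )

( d e d d )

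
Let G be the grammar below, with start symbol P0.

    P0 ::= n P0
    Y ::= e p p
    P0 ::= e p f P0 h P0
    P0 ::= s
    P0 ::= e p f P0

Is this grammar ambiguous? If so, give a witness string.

Witness: e p f e p f s h s

Derivation 1: P0 ⇒ e p f P0 h P0 ⇒ e p f e p f P0 h P0 ⇒ e p f e p f s h P0 ⇒ e p f e p f s h s
Derivation 2: P0 ⇒ e p f P0 ⇒ e p f e p f P0 h P0 ⇒ e p f e p f s h P0 ⇒ e p f e p f s h s

Two distinct leftmost derivations for the same string.

Ambiguous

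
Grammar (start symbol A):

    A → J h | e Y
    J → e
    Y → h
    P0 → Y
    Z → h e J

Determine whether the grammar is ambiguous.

Ambiguous

Witness: e h

Derivation 1: A ⇒ J h ⇒ e h
Derivation 2: A ⇒ e Y ⇒ e h

Two distinct leftmost derivations for the same string.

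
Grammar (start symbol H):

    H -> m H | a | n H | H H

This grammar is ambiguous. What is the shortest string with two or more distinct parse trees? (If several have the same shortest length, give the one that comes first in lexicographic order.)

length 1: no string has ≥2 trees
length 2: no string has ≥2 trees
length 3: a a a has 2 parse trees

Two derivations of a a a:
  H ⇒ H H ⇒ a H ⇒ a H H ⇒ a a H ⇒ a a a
  H ⇒ H H ⇒ H H H ⇒ a H H ⇒ a a H ⇒ a a a

a a a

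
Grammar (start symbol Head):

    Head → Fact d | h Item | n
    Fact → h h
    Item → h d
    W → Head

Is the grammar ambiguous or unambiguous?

Witness: h h d

Derivation 1: Head ⇒ Fact d ⇒ h h d
Derivation 2: Head ⇒ h Item ⇒ h h d

Two distinct leftmost derivations for the same string.

Ambiguous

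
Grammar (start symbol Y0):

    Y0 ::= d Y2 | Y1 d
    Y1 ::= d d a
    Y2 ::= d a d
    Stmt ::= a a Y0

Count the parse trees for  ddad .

2

Parse trees for ddad:
  [Y0 d [Y2 d a d]]
  [Y0 [Y1 d d a] d]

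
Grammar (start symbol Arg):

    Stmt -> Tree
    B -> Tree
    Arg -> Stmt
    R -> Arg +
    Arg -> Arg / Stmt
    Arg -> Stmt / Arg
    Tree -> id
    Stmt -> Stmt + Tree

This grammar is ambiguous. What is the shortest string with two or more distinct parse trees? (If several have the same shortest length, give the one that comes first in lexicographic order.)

length 1: no string has ≥2 trees
length 3: id / id has 2 parse trees

Two derivations of id / id:
  Arg ⇒ Arg / Stmt ⇒ Stmt / Stmt ⇒ Tree / Stmt ⇒ id / Stmt ⇒ id / Tree ⇒ id / id
  Arg ⇒ Stmt / Arg ⇒ Tree / Arg ⇒ id / Arg ⇒ id / Stmt ⇒ id / Tree ⇒ id / id

id / id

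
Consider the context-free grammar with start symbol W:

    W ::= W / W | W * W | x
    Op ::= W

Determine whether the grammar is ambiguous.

Witness: x * x * x

Derivation 1: W ⇒ W * W ⇒ W * W * W ⇒ x * W * W ⇒ x * x * W ⇒ x * x * x
Derivation 2: W ⇒ W * W ⇒ x * W ⇒ x * W * W ⇒ x * x * W ⇒ x * x * x

Two distinct leftmost derivations for the same string.

Ambiguous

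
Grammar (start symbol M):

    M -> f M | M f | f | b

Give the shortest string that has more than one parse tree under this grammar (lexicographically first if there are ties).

f f

length 1: no string has ≥2 trees
length 2: f f has 2 parse trees

Two derivations of f f:
  M ⇒ f M ⇒ f f
  M ⇒ M f ⇒ f f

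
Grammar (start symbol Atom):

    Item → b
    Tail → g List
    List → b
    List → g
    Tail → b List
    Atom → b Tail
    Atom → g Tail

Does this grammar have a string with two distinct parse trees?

(Item is unreachable from Atom, so its rules don't affect L(Atom).) Restricted to the reachable nonterminals, every rule has the form A → t or A → t B, and no two rules for the same A share a first terminal. The grammar encodes a DFA — one run per string.

Unambiguous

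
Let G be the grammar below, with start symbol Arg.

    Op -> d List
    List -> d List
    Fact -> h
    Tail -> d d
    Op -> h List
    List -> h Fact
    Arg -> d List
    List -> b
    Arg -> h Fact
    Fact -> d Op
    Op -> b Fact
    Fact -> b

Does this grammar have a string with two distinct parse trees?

Unambiguous

(Tail is unreachable from Arg, so its rules don't affect L(Arg).) Each reachable nonterminal has at most one production per leading terminal, and all productions are right-linear; the derivation is determined token-by-token.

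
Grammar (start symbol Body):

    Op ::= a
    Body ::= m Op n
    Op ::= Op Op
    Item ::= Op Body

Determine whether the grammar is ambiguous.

Ambiguous

Witness: m a a a n

Derivation 1: Body ⇒ m Op n ⇒ m Op Op n ⇒ m a Op n ⇒ m a Op Op n ⇒ m a a Op n ⇒ m a a a n
Derivation 2: Body ⇒ m Op n ⇒ m Op Op n ⇒ m Op Op Op n ⇒ m a Op Op n ⇒ m a a Op n ⇒ m a a a n

Two distinct leftmost derivations for the same string.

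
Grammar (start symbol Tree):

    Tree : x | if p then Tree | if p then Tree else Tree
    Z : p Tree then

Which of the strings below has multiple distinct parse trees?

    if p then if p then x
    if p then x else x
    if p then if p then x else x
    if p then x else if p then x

if p then if p then x else x

if p then if p then x: 1 tree
if p then x else x: 1 tree
if p then if p then x else x: 2 trees
if p then x else if p then x: 1 tree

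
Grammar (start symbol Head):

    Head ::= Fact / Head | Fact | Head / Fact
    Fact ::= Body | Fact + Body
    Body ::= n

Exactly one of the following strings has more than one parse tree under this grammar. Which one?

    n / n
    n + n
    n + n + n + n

n / n

n / n: 2 trees
n + n: 1 tree
n + n + n + n: 1 tree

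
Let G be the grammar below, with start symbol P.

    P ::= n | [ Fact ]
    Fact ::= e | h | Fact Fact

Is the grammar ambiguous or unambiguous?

Ambiguous

Witness: [ e e e ]

Derivation 1: P ⇒ [ Fact ] ⇒ [ Fact Fact ] ⇒ [ e Fact ] ⇒ [ e Fact Fact ] ⇒ [ e e Fact ] ⇒ [ e e e ]
Derivation 2: P ⇒ [ Fact ] ⇒ [ Fact Fact ] ⇒ [ Fact Fact Fact ] ⇒ [ e Fact Fact ] ⇒ [ e e Fact ] ⇒ [ e e e ]

Two distinct leftmost derivations for the same string.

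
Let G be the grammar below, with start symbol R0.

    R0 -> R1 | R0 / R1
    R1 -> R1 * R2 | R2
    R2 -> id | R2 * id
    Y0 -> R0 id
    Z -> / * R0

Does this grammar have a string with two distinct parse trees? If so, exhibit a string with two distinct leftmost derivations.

Ambiguous

Witness: id * id

Derivation 1: R0 ⇒ R1 ⇒ R1 * R2 ⇒ R2 * R2 ⇒ id * R2 ⇒ id * id
Derivation 2: R0 ⇒ R1 ⇒ R2 ⇒ R2 * id ⇒ id * id

Two distinct leftmost derivations for the same string.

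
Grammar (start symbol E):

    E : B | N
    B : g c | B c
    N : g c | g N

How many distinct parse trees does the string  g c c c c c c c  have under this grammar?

1

Parse trees for g c c c c c c c:
  [E [B [B [B [B [B [B [B g c] c] c] c] c] c] c]]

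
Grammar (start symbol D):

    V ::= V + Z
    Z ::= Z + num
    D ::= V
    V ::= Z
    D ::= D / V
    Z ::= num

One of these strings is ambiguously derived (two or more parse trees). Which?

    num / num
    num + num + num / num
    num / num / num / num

num + num + num / num

num / num: 1 tree
num + num + num / num: 4 trees
num / num / num / num: 1 tree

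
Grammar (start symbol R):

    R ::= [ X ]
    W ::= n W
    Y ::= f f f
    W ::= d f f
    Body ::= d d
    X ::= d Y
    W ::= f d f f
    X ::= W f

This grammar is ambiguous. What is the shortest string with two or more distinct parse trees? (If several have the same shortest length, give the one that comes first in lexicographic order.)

length 6: [ d f f f ] has 2 parse trees

Two derivations of [ d f f f ]:
  R ⇒ [ X ] ⇒ [ d Y ] ⇒ [ d f f f ]
  R ⇒ [ X ] ⇒ [ W f ] ⇒ [ d f f f ]

[ d f f f ]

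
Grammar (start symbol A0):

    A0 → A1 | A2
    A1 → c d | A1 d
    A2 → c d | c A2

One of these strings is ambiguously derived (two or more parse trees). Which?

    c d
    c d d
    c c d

c d

c d: 2 trees
c d d: 1 tree
c c d: 1 tree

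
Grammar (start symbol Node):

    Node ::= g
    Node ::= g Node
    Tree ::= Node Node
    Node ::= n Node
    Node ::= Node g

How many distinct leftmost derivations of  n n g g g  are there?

11

Parse trees for n n g g g (showing first 6 of 11):
  [Node n [Node n [Node g [Node g [Node g]]]]]
  [Node n [Node n [Node g [Node [Node g] g]]]]
  [Node n [Node n [Node [Node g [Node g]] g]]]
  [Node n [Node n [Node [Node [Node g] g] g]]]
  [Node n [Node [Node n [Node g [Node g]]] g]]
  [Node n [Node [Node n [Node [Node g] g]] g]]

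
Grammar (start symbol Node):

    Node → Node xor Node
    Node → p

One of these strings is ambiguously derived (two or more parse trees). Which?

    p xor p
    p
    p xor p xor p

p xor p xor p

p xor p: 1 tree
p: 1 tree
p xor p xor p: 2 trees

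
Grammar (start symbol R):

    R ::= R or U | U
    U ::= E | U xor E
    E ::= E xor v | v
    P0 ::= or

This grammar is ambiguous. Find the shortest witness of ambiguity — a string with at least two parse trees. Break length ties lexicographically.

v xor v

length 1: no string has ≥2 trees
length 3: v xor v has 2 parse trees

Two derivations of v xor v:
  R ⇒ U ⇒ E ⇒ E xor v ⇒ v xor v
  R ⇒ U ⇒ U xor E ⇒ E xor E ⇒ v xor E ⇒ v xor v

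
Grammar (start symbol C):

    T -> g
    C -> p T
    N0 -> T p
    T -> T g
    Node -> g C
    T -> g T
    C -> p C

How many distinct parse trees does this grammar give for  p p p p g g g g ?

8

Parse trees for p p p p g g g g:
  [C p [C p [C p [C p [T [T [T [T g] g] g] g]]]]]
  [C p [C p [C p [C p [T [T [T g [T g]] g] g]]]]]
  [C p [C p [C p [C p [T [T g [T [T g] g]] g]]]]]
  [C p [C p [C p [C p [T [T g [T g [T g]]] g]]]]]
  [C p [C p [C p [C p [T g [T [T [T g] g] g]]]]]]
  [C p [C p [C p [C p [T g [T [T g [T g]] g]]]]]]
  [C p [C p [C p [C p [T g [T g [T [T g] g]]]]]]]
  [C p [C p [C p [C p [T g [T g [T g [T g]]]]]]]]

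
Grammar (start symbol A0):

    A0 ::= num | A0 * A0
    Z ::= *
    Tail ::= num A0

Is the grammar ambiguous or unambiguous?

Witness: num * num * num

Derivation 1: A0 ⇒ A0 * A0 ⇒ num * A0 ⇒ num * A0 * A0 ⇒ num * num * A0 ⇒ num * num * num
Derivation 2: A0 ⇒ A0 * A0 ⇒ A0 * A0 * A0 ⇒ num * A0 * A0 ⇒ num * num * A0 ⇒ num * num * num

Two distinct leftmost derivations for the same string.

Ambiguous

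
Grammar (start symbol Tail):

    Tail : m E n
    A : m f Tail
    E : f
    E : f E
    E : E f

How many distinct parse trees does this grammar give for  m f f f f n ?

Parse trees for m f f f f n:
  [Tail m [E f [E f [E f [E f]]]] n]
  [Tail m [E f [E f [E [E f] f]]] n]
  [Tail m [E f [E [E f [E f]] f]] n]
  [Tail m [E f [E [E [E f] f] f]] n]
  [Tail m [E [E f [E f [E f]]] f] n]
  [Tail m [E [E f [E [E f] f]] f] n]
  [Tail m [E [E [E f [E f]] f] f] n]
  [Tail m [E [E [E [E f] f] f] f] n]

8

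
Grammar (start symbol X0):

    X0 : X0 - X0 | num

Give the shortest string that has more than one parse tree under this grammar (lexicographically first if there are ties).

num - num - num

length 1: no string has ≥2 trees
length 3: no string has ≥2 trees
length 5: num - num - num has 2 parse trees

Two derivations of num - num - num:
  X0 ⇒ X0 - X0 ⇒ X0 - X0 - X0 ⇒ num - X0 - X0 ⇒ num - num - X0 ⇒ num - num - num
  X0 ⇒ X0 - X0 ⇒ num - X0 ⇒ num - X0 - X0 ⇒ num - num - X0 ⇒ num - num - num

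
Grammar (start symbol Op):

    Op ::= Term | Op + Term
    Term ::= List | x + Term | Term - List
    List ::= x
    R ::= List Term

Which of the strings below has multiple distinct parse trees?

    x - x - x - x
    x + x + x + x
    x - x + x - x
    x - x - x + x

x - x - x - x: 1 tree
x + x + x + x: 8 trees
x - x + x - x: 1 tree
x - x - x + x: 1 tree

x + x + x + x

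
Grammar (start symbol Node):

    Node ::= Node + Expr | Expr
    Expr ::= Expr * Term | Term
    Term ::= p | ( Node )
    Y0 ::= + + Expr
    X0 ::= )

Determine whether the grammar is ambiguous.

Unambiguous

(Y0, X0 are unreachable from Node, so their rules don't affect L(Node).) Node → Node + Expr | Expr  ;  Expr → Expr * Term | Term  — a left-associative chain with Term at the bottom. Each string factors uniquely by precedence.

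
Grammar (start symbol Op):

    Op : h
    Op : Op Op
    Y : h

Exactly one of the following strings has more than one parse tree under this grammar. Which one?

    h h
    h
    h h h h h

h h h h h

h h: 1 tree
h: 1 tree
h h h h h: 14 trees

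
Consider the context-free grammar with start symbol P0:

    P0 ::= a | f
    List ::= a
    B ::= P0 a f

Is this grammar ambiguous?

Unambiguous

(List, B are unreachable from P0, so their rules don't affect L(P0).) The reachable rules are right-linear with at most one rule per (nonterminal, next-terminal) pair. Each input token forces the next rule, so parsing is deterministic.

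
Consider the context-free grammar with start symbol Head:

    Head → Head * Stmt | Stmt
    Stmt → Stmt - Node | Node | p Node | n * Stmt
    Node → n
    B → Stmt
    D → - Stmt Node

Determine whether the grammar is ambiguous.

Witness: n * n

Derivation 1: Head ⇒ Head * Stmt ⇒ Stmt * Stmt ⇒ Node * Stmt ⇒ n * Stmt ⇒ n * Node ⇒ n * n
Derivation 2: Head ⇒ Stmt ⇒ n * Stmt ⇒ n * Node ⇒ n * n

Two distinct leftmost derivations for the same string.

Ambiguous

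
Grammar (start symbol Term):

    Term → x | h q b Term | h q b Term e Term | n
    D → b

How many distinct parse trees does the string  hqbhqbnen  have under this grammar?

2

Parse trees for hqbhqbnen:
  [Term h q b [Term h q b [Term n] e [Term n]]]
  [Term h q b [Term h q b [Term n]] e [Term n]]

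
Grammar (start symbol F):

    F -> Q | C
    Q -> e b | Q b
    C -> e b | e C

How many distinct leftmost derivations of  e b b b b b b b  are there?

1

Parse trees for e b b b b b b b:
  [F [Q [Q [Q [Q [Q [Q [Q e b] b] b] b] b] b] b]]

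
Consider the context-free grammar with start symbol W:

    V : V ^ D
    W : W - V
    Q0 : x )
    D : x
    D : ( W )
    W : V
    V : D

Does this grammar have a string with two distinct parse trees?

Unambiguous

Only W, V, D are reachable from W; ignoring the rest: This is a standard precedence ladder (W over V over D), with each level left-recursive on its own operator ('-' at W, '^' at V). That structure is LR(1), hence unambiguous.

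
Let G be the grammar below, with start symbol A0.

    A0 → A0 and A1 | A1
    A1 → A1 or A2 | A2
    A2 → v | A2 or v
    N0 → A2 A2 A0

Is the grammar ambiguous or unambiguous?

Ambiguous

Witness: v or v

Derivation 1: A0 ⇒ A1 ⇒ A1 or A2 ⇒ A2 or A2 ⇒ v or A2 ⇒ v or v
Derivation 2: A0 ⇒ A1 ⇒ A2 ⇒ A2 or v ⇒ v or v

Two distinct leftmost derivations for the same string.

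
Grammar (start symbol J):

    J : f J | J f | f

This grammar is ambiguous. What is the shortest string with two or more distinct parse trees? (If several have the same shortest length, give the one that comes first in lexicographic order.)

length 1: no string has ≥2 trees
length 2: f f has 2 parse trees

Two derivations of f f:
  J ⇒ f J ⇒ f f
  J ⇒ J f ⇒ f f

f f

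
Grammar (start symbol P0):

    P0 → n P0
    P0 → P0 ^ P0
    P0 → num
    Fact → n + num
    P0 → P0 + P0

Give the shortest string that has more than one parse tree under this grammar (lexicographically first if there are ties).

n num + num

length 1: no string has ≥2 trees
length 2: no string has ≥2 trees
length 3: no string has ≥2 trees
length 4: n num + num has 2 parse trees

Two derivations of n num + num:
  P0 ⇒ n P0 ⇒ n P0 + P0 ⇒ n num + P0 ⇒ n num + num
  P0 ⇒ P0 + P0 ⇒ n P0 + P0 ⇒ n num + P0 ⇒ n num + num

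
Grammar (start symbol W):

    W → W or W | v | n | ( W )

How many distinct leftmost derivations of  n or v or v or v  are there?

5

Parse trees for n or v or v or v:
  [W [W n] or [W [W v] or [W [W v] or [W v]]]]
  [W [W n] or [W [W [W v] or [W v]] or [W v]]]
  [W [W [W n] or [W v]] or [W [W v] or [W v]]]
  [W [W [W n] or [W [W v] or [W v]]] or [W v]]
  [W [W [W [W n] or [W v]] or [W v]] or [W v]]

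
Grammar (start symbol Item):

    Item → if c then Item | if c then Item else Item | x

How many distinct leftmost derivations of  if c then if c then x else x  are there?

Parse trees for if c then if c then x else x:
  [Item if c then [Item if c then [Item x] else [Item x]]]
  [Item if c then [Item if c then [Item x]] else [Item x]]

2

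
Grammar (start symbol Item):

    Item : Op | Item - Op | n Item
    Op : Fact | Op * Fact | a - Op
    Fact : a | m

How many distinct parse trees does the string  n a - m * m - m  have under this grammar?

7

Parse trees for n a - m * m - m:
  [Item [Item [Item n [Item [Op [Fact a]]]] - [Op [Op [Fact m]] * [Fact m]]] - [Op [Fact m]]]
  [Item [Item n [Item [Op [Op a - [Op [Fact m]]] * [Fact m]]]] - [Op [Fact m]]]
  [Item [Item n [Item [Op a - [Op [Op [Fact m]] * [Fact m]]]]] - [Op [Fact m]]]
  [Item [Item n [Item [Item [Op [Fact a]]] - [Op [Op [Fact m]] * [Fact m]]]] - [Op [Fact m]]]
  [Item n [Item [Item [Op [Op a - [Op [Fact m]]] * [Fact m]]] - [Op [Fact m]]]]
  [Item n [Item [Item [Op a - [Op [Op [Fact m]] * [Fact m]]]] - [Op [Fact m]]]]
  [Item n [Item [Item [Item [Op [Fact a]]] - [Op [Op [Fact m]] * [Fact m]]] - [Op [Fact m]]]]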